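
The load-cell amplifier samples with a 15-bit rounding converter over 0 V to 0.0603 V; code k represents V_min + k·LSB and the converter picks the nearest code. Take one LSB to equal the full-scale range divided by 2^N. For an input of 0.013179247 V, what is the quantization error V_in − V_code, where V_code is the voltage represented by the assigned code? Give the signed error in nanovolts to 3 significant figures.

−337 nV

Range is 0.0603 V. LSB = 0.0603 V / 2^15 ≈ 1.840 µV.
(0.013179247 − (0)) / LSB = 0.013179247 × 32768/0.0603 = 7161.8170. Nearest integer: k = 7162.
V_code = 0 + (7162/32768) × 0.0603 = 0.013179583740 V.
e = 0.013179247 − (0.013179583740) = −337 nV.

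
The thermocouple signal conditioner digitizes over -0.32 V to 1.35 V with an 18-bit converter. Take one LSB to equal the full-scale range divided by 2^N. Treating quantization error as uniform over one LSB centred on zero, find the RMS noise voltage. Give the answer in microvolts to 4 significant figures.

1.839 µV

Span: 1.35 V − (-0.32 V) = 1.67 V.
LSB = 1.67 V ÷ 2^18 = 1.67/262144 V = 6.37054 µV.
For a uniform distribution on [−LSB/2, +LSB/2], V_rms = LSB/√12 = 6.37054 µV/3.4641 = 1.839 µV.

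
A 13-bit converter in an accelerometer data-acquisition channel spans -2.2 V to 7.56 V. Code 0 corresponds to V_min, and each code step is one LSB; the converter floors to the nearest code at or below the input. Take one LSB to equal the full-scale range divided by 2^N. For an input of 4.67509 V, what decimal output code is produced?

Span: 7.56 V − (-2.2 V) = 9.76 V. LSB = 9.76 V / 2^13 ≈ 1.191 mV.
V_in − V_min = 4.67509 − (-2.2) = 6.87509 V.
Divide by LSB: 6.87509 × 8192/9.76 = 5770.5673.
Truncating gives code 5770.

5770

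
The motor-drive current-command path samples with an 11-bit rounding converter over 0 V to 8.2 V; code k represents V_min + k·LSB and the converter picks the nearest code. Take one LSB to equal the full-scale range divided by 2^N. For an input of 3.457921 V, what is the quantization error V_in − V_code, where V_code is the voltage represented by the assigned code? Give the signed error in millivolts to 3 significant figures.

−1.45 mV

Range is 8.2 V. LSB = 8.2 V / 2^11 ≈ 4.004 mV.
(3.457921 − (0)) / LSB = 3.457921 × 2048/8.2 = 863.6369. Nearest integer: k = 864.
V_code = V_min + k × range/2^11 = 0 + 864 × 8.2/2048 = 3.459375000 V.
e = 3.457921 − (3.459375000) = −1.45 mV.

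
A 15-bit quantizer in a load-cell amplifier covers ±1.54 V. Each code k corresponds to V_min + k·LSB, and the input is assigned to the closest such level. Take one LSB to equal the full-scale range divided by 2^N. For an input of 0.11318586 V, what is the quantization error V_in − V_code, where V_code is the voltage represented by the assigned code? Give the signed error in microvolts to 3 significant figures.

Range = 1.54 − (-1.54) = 3.08 V. LSB = 3.08 V / 2^15 ≈ 93.99 µV.
(V_in − V_min)/LSB = (0.11318586 − (-1.54)) × 32768/3.08 = 17588.1800 → nearest code k = 17588.
Reconstructed level: -1.54 + 17588 × 3.08/32768 V = 0.11316894531 V.
V_in − V_code = 0.11318586 − (0.11316894531) = +16.9 µV.

+16.9 µV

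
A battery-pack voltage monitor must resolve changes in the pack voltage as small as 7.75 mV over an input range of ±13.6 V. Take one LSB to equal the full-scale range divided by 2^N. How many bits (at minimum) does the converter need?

12 bits

Range = 13.6 − (-13.6) = 27.2 V.
Required number of levels: 27.2/7.75 mV = 3509.7; smallest N with 2^N ≥ that is 12.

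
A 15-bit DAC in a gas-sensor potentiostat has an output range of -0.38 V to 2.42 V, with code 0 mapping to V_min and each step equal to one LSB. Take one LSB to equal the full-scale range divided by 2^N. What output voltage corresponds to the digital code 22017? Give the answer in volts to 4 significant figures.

1.501 V

Span: 2.42 V − (-0.38 V) = 2.8 V. LSB = 2.8 V / 2^15.
V_out = V_min + code × LSB = -0.38 V + 22017 × 2.8 V / 32768
      = -0.38 V + 1.88134 V = 1.50134 V.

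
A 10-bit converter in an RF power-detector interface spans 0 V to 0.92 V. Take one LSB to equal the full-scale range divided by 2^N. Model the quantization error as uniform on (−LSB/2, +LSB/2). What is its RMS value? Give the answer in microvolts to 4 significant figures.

Range is 0.92 V.
Step size = 0.92/1024 V = 0.898438 mV.
RMS of a uniform error over width LSB is LSB/√12 = 259.4 µV.

259.4 µV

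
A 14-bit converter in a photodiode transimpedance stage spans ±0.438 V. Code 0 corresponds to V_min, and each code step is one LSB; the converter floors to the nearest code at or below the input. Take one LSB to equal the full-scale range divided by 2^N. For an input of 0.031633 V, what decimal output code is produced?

Full-scale range = 0.438 V − (-0.438 V) = 0.876 V. LSB = 0.876 V / 2^14 ≈ 53.47 µV.
code = ⌊(V_in − V_min)/LSB⌋ = ⌊(V_in − V_min) × 2^14 / range⌋
     = ⌊(0.031633 − (-0.438)) × 16384 / 0.876⌋ = ⌊0.469633 × 16384/0.876⌋
     = ⌊8783.638⌋ = 8783.

8783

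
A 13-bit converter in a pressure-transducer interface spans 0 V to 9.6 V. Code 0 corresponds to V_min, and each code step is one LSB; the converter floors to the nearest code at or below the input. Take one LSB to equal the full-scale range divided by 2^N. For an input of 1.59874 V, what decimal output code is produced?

Full-scale range = 9.6 V. LSB = 9.6 V / 2^13 ≈ 1.172 mV.
code = ⌊(V_in − V_min)/LSB⌋ = ⌊(V_in − V_min) × 2^13 / range⌋
     = ⌊(1.59874 − (0)) × 8192 / 9.6⌋ = ⌊1.59874 × 8192/9.6⌋
     = ⌊1364.258⌋ = 1364.

1364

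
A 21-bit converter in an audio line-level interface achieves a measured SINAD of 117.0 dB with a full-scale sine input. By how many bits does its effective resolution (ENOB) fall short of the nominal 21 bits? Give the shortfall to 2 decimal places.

Effective bits = (117.0 − 1.76)/6.02 = 19.1429.
21 − 19.1429 = 1.86 bits below nominal.

1.86 bits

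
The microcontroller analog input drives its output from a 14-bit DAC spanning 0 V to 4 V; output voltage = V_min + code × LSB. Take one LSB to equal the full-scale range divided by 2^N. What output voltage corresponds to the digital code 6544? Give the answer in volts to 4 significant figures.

Span = 4 V. LSB = 4 V / 2^14.
Output = V_min + (6544/16384) × range = 0 + 0.399414 × 4 V
      = 0 V + 1.59766 V = 1.59766 V.

1.598 V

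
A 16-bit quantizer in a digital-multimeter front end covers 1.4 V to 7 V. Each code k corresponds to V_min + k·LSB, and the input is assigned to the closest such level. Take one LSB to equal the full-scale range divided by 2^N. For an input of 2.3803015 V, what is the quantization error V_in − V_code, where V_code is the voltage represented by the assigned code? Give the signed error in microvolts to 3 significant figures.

+28.1 µV

The full-scale span is 7 − (1.4) = 5.6 V. LSB = 5.6 V / 2^16 ≈ 85.45 µV.
(2.3803015 − (1.4)) / LSB = 0.9803015 × 65536/5.6 = 11472.3284. Nearest integer: k = 11472.
Reconstructed level: 1.4 + 11472 × 5.6/65536 V = 2.3802734375 V.
V_in − V_code = 2.3803015 − (2.3802734375) = +28.1 µV.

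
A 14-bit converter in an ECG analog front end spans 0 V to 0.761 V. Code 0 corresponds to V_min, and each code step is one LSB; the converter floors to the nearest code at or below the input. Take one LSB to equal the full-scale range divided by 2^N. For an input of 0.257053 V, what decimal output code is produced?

5534

Span = 0.761 V. LSB = 0.761 V / 2^14 ≈ 46.45 µV.
(V_in − V_min) × 2^14/range = (0.257053 − (0)) × 16384/0.761 = 5534.240.
Floor → code = 5534.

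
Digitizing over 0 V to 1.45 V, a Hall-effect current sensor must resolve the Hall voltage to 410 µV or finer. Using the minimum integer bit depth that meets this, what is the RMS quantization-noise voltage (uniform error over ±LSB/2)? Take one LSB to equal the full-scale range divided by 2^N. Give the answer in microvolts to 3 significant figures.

Span = 1.45 V.
Levels needed ≥ 1.45/410 µV = 3537. 2^12 = 4096 suffices, so N_min = 12.
LSB = 1.45 V ÷ 2^12 = 1.45/4096 V = 354.00 µV.
RMS noise = LSB/√12 = 102 µV.

102 µV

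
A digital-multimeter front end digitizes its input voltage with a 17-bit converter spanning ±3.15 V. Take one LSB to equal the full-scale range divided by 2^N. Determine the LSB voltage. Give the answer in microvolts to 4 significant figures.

48.07 µV

Range = 3.15 − (-3.15) = 6.3 V.
2^17 = 131072 levels.
Step size = 6.3/131072 V = 48.07 µV.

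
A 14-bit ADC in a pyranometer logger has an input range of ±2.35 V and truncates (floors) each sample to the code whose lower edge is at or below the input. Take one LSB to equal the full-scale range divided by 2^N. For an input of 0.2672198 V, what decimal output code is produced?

9123

Span: 2.35 V − (-2.35 V) = 4.7 V. LSB = 4.7 V / 2^14 ≈ 286.9 µV.
V_in − V_min = 0.2672198 − (-2.35) = 2.6172198 V.
Divide by LSB: 2.6172198 × 16384/4.7 = 9123.5169.
Truncating gives code 9123.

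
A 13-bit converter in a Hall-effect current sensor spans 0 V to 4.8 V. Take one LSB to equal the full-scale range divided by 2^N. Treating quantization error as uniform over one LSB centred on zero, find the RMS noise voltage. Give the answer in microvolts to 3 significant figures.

Full-scale range = 4.8 V.
LSB = 4.8 V / 2^13 = 0.58594 mV.
σ_q = LSB/√12 = 0.58594 mV/3.4641 = 169 µV.

169 µV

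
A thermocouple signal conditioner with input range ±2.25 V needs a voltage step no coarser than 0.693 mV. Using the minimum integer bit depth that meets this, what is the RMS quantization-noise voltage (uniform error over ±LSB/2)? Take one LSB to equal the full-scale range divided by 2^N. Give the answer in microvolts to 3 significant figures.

The full-scale span is 2.25 − (-2.25) = 4.5 V.
Required number of levels: 4.5/0.693 mV = 6493.5; smallest N with 2^N ≥ that is 13.
LSB = 4.5 V / 2^13 = 0.54932 mV.
σ_q = LSB/√12 = 0.54932 mV/3.4641 = 159 µV.

159 µV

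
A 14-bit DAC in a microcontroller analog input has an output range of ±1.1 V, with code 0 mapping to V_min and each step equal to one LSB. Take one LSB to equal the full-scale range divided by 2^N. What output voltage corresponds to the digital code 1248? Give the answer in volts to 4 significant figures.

-0.9324 V

Range = 1.1 − (-1.1) = 2.2 V. LSB = 2.2 V / 2^14.
V_out = -1.1 + 1248 × (2.2/16384) V
      = -1.1 + 0.167578 = -0.932422 V.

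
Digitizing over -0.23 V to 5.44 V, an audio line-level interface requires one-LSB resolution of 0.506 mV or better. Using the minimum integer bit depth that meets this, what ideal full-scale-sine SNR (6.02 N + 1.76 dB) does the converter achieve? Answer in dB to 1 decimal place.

Span: 5.44 V − (-0.23 V) = 5.67 V.
Required number of levels: 5.67/0.506 mV = 11206; smallest N with 2^N ≥ that is 14.
SNR = 6.02 × 14 + 1.76 = 86.04 dB.

86.0 dB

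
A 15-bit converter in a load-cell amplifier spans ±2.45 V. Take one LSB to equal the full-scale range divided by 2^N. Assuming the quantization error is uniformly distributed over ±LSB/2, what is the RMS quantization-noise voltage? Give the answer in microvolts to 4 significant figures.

43.17 µV

Span: 2.45 V − (-2.45 V) = 4.9 V.
LSB = 4.9 V / 2^15 = 149.536 µV.
For a uniform distribution on [−LSB/2, +LSB/2], V_rms = LSB/√12 = 149.536 µV/3.4641 = 43.17 µV.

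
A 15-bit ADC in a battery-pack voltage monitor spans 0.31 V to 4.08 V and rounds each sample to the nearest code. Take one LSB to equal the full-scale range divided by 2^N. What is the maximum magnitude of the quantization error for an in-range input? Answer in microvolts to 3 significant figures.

Range = 4.08 − (0.31) = 3.77 V.
LSB = 3.77 V ÷ 2^15 = 3.77/32768 V = 115.05 µV.
A rounding quantizer has |error| ≤ LSB/2 = 57.5 µV.

57.5 µV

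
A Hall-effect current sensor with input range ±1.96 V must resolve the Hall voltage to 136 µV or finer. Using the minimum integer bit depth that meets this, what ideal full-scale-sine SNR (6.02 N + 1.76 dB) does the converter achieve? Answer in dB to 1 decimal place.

92.1 dB

Span: 1.96 V − (-1.96 V) = 3.92 V.
Levels needed ≥ 3.92/136 µV = 28820. 2^15 = 32768 suffices, so N_min = 15.
Ideal SNR at N = 15: 6.02·15 + 1.76 = 92.1 dB.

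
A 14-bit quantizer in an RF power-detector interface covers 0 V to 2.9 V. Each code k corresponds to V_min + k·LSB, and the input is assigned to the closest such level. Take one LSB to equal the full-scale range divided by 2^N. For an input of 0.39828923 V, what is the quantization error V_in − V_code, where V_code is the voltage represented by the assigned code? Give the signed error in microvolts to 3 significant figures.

Full-scale range = 2.9 V. LSB = 2.9 V / 2^14 ≈ 177.0 µV.
Position in LSBs: (0.39828923 − (0)) × 16384/2.9 = 2250.1968; rounding gives k = 2250.
Reconstructed level: 0 + 2250 × 2.9/16384 V = 0.39825439453 V.
e = 0.39828923 − (0.39825439453) = +34.8 µV.

+34.8 µV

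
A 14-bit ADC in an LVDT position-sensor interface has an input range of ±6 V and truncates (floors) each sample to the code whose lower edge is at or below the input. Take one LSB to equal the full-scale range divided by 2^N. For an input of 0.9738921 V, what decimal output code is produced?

Full-scale range = 6 V − (-6 V) = 12 V. LSB = 12 V / 2^14 ≈ 0.7324 mV.
code = ⌊(V_in − V_min)/LSB⌋ = ⌊(V_in − V_min) × 2^14 / range⌋
     = ⌊(0.9738921 − (-6)) × 16384 / 12⌋ = ⌊6.9738921 × 16384/12⌋
     = ⌊9521.687⌋ = 9521.

9521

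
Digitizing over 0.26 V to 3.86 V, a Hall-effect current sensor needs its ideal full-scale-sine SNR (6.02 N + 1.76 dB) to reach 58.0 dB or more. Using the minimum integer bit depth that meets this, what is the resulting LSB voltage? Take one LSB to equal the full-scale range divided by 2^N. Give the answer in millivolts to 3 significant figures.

3.52 mV

Full-scale range = 3.86 V − (0.26 V) = 3.6 V.
Solving 6.02 N ≥ 58.0 − 1.76: N ≥ 9.342. Round up → N = 10.
LSB = 3.6 V ÷ 2^10 = 3.6/1024 V = 3.52 mV.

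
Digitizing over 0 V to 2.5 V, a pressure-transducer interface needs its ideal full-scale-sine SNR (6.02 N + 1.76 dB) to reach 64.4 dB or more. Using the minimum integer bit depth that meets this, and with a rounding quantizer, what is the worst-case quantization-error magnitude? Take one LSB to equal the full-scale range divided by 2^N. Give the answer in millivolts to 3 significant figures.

V_FS = 2.5 V.
N ≥ (64.4 − 1.76)/6.02 = 10.405 → N_min = 11.
LSB = 2.5 V ÷ 2^11 = 2.5/2048 V = 1.2207 mV.
Half an LSB is 0.610 mV.

0.610 mV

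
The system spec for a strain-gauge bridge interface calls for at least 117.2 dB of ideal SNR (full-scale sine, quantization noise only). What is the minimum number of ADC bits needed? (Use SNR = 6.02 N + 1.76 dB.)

6.02 N + 1.76 ≥ 117.2 gives N ≥ 19.176, so the minimum integer is 20.

20 bits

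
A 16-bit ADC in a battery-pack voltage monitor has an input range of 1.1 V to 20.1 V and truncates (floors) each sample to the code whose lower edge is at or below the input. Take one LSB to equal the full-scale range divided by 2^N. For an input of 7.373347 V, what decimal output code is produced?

21638

Range = 20.1 − (1.1) = 19 V. LSB = 19 V / 2^16 ≈ 289.9 µV.
V_in − V_min = 7.373347 − (1.1) = 6.273347 V.
Divide by LSB: 6.273347 × 65536/19 = 21638.4247.
Truncating gives code 21638.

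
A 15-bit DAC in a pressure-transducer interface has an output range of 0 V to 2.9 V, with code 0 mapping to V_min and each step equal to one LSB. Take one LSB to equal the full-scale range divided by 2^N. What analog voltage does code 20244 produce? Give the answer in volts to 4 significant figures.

V_FS = 2.9 V. LSB = 2.9 V / 2^15.
V_out = 0 + 20244 × (2.9/32768) V
      = 0 + 1.79161 = 1.79161 V.

1.792 V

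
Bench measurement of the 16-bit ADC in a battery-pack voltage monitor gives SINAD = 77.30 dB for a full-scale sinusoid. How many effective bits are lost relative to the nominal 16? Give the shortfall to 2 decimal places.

Effective bits = (77.30 − 1.76)/6.02 = 12.5482.
16 − 12.5482 = 3.45 bits below nominal.

3.45 bits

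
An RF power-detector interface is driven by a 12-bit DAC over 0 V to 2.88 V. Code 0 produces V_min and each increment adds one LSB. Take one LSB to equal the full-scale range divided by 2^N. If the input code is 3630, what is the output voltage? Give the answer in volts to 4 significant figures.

Full-scale range = 2.88 V. LSB = 2.88 V / 2^12.
V_out = V_min + code × LSB = 0 V + 3630 × 2.88 V / 4096
      = 0 + 2.55234 = 2.55234 V.

2.552 V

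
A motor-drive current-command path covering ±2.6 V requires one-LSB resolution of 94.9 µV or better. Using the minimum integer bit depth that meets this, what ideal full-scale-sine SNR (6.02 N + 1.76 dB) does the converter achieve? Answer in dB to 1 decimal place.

98.1 dB

Span: 2.6 V − (-2.6 V) = 5.2 V.
Need 2^N ≥ 5.2 V / 94.9 µV = 54790 → N_min = 16.
Ideal SNR at N = 16: 6.02·16 + 1.76 = 98.1 dB.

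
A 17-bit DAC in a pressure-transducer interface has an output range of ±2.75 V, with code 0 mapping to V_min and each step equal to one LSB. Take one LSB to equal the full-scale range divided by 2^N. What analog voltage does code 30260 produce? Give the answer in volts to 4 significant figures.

Full-scale range = 2.75 V − (-2.75 V) = 5.5 V. LSB = 5.5 V / 2^17.
V_out = -2.75 + 30260 × (5.5/131072) V
      = -2.75 V + 1.26976 V = -1.48024 V.

-1.480 V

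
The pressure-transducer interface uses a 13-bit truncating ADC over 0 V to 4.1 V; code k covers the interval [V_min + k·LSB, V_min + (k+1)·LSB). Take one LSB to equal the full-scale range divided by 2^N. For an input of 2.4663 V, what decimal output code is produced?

V_FS = 4.1 V. LSB = 4.1 V / 2^13 ≈ 0.5005 mV.
code = ⌊(V_in − V_min)/LSB⌋ = ⌊(V_in − V_min) × 2^13 / range⌋
     = ⌊(2.4663 − (0)) × 8192 / 4.1⌋ = ⌊2.4663 × 8192/4.1⌋
     = ⌊4927.788⌋ = 4927.

4927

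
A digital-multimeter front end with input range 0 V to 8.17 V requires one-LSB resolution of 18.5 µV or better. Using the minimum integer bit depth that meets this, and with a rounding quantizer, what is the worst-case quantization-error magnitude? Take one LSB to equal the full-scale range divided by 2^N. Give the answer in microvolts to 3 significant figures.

7.79 µV

V_FS = 8.17 V.
Need 2^N ≥ 8.17 V / 18.5 µV = 441600 → N_min = 19.
One LSB is 8.17 V / 524288 = 15.583 µV.
Max error for round-to-nearest is LSB/2 = 7.79 µV.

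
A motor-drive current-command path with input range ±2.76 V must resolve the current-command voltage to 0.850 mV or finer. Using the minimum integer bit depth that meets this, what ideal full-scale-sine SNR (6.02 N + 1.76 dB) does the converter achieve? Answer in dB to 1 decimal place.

80.0 dB

Span: 2.76 V − (-2.76 V) = 5.52 V.
Required number of levels: 5.52/0.850 mV = 6494.1; smallest N with 2^N ≥ that is 13.
Ideal SNR at N = 13: 6.02·13 + 1.76 = 80.0 dB.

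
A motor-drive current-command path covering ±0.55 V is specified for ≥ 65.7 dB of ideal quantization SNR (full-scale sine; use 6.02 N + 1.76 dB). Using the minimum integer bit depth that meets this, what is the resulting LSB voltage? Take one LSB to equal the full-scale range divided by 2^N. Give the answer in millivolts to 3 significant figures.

0.537 mV

Full-scale range = 0.55 V − (-0.55 V) = 1.1 V.
Solving 6.02 N ≥ 65.7 − 1.76: N ≥ 10.621. Round up → N = 11.
LSB = 1.1 V / 2^11 = 0.537 mV.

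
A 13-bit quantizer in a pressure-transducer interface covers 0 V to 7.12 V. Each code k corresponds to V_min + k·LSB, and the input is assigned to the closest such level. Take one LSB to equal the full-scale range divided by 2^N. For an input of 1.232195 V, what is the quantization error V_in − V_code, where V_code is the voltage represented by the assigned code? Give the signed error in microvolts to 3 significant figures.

Span = 7.12 V. LSB = 7.12 V / 2^13 ≈ 0.8691 mV.
(V_in − V_min)/LSB = (1.232195 − (0)) × 8192/7.12 = 1417.7165 → nearest code k = 1418.
Reconstructed level: 0 + 1418 × 7.12/8192 V = 1.232441406 V.
V_in − V_code = 1.232195 − (1.232441406) = −246 µV.

−246 µV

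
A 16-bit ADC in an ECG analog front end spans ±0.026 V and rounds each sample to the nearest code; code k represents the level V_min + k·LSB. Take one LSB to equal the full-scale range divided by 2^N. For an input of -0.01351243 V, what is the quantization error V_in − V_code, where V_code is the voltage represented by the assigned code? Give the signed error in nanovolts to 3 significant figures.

Span: 0.026 V − (-0.026 V) = 0.052 V. LSB = 0.052 V / 2^16 ≈ 0.7935 µV.
(V_in − V_min)/LSB = (-0.01351243 − (-0.026)) × 65536/0.052 = 15738.1805 → nearest code k = 15738.
Reconstructed level: -0.026 + 15738 × 0.052/65536 V = -0.013512573242 V.
V_in − V_code = -0.01351243 − (-0.013512573242) = +143 nV.

+143 nV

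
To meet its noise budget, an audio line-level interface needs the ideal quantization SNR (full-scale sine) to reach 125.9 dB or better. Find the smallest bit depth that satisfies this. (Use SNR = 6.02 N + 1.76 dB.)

21 bits

Required N = ⌈(125.9 − 1.76)/6.02⌉ = ⌈20.621⌉ = 21.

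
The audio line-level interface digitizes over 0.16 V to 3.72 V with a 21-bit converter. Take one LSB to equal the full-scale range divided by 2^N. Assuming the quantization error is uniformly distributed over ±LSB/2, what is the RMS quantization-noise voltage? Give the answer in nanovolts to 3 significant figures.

490 nV

Full-scale range = 3.72 V − (0.16 V) = 3.56 V.
LSB = 3.56 V / 2^21 = 1.6975 µV.
V_rms = LSB/√12 = 1.6975 µV / √12 = 490 nV.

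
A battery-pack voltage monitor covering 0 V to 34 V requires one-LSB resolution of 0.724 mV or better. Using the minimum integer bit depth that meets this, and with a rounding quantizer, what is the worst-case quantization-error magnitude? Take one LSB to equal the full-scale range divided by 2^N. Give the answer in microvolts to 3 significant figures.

259 µV

Span = 34 V.
Levels needed ≥ 34/0.724 mV = 46960. 2^16 = 65536 suffices, so N_min = 16.
LSB = 34 V ÷ 2^16 = 34/65536 V = 0.51880 mV.
Half an LSB is 259 µV.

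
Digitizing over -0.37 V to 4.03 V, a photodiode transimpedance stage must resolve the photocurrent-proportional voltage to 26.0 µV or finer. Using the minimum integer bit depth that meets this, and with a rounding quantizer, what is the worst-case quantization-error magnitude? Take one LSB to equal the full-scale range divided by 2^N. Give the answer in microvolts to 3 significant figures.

Full-scale range = 4.03 V − (-0.37 V) = 4.4 V.
Required number of levels: 4.4/26.0 µV = 169230; smallest N with 2^N ≥ that is 18.
Step size = 4.4/262144 V = 16.785 µV.
Max error for round-to-nearest is LSB/2 = 8.39 µV.

8.39 µV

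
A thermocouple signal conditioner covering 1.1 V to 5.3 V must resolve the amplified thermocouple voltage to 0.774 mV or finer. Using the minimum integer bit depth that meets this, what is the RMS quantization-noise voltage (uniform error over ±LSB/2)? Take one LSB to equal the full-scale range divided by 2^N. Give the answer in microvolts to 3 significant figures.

148 µV

Span: 5.3 V − (1.1 V) = 4.2 V.
4.2 V / 0.774 mV = 5426. Since 2^12 = 4096 and 2^13 = 8192, N = 13.
One LSB is 4.2 V / 8192 = 0.51270 mV.
V_rms = LSB/√12 = 148 µV.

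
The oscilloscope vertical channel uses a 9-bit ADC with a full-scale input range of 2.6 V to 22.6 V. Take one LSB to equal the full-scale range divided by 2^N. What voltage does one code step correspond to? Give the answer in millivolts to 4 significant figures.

The full-scale span is 22.6 − (2.6) = 20 V.
Number of codes = 2^9 = 512.
LSB = 20 V ÷ 2^9 = 20/512 V = 39.06 mV.

39.06 mV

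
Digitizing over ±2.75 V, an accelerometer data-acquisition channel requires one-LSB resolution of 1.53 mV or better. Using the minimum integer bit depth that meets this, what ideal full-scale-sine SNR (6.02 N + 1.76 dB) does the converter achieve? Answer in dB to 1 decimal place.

74.0 dB

Span: 2.75 V − (-2.75 V) = 5.5 V.
Need 2^N ≥ 5.5 V / 1.53 mV = 3595 → N_min = 12.
Ideal SNR at N = 12: 6.02·12 + 1.76 = 74.0 dB.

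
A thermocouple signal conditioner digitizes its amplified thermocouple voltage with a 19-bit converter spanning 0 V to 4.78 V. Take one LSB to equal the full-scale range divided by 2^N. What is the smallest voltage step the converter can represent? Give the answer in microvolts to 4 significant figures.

Range is 4.78 V.
There are 2^19 = 524288 steps.
LSB = 4.78 V ÷ 2^19 = 4.78/524288 V = 9.117 µV.

9.117 µV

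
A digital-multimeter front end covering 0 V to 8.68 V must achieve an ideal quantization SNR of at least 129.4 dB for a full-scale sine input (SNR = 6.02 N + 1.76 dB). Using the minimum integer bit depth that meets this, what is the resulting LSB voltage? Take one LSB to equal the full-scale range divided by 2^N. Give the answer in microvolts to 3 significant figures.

2.07 µV

Range is 8.68 V.
6.02 N + 1.76 ≥ 129.4 gives N ≥ 21.203, so the minimum integer is 22.
LSB = 8.68 V ÷ 2^22 = 8.68/4194304 V = 2.07 µV.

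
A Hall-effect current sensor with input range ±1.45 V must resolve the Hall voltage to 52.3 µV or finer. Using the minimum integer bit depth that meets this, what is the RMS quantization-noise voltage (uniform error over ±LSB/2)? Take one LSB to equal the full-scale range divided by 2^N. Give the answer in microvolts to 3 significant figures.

Span: 1.45 V − (-1.45 V) = 2.9 V.
Levels needed ≥ 2.9/52.3 µV = 55450. 2^16 = 65536 suffices, so N_min = 16.
Step size = 2.9/65536 V = 44.250 µV.
σ_q = LSB/√12 = 44.250 µV/3.4641 = 12.8 µV.

12.8 µV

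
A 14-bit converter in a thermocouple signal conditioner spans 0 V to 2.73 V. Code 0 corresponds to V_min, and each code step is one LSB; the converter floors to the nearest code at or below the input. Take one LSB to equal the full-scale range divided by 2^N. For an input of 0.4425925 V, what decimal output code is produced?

Range is 2.73 V. LSB = 2.73 V / 2^14 ≈ 166.6 µV.
(V_in − V_min) × 2^14/range = (0.4425925 − (0)) × 16384/2.73 = 2656.203.
Floor → code = 2656.

2656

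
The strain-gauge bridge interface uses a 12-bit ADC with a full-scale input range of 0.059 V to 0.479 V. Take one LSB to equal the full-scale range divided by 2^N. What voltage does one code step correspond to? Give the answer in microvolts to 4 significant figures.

Full-scale range = 0.479 V − (0.059 V) = 0.42 V.
Number of codes = 2^12 = 4096.
LSB = 0.42 V / 2^12 = 102.5 µV.

102.5 µV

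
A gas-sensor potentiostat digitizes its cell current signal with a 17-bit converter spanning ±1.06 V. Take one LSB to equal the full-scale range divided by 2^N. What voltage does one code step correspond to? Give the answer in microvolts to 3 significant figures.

The full-scale span is 1.06 − (-1.06) = 2.12 V.
2^17 = 131072 levels.
LSB = 2.12 V ÷ 2^17 = 2.12/131072 V = 16.2 µV.

16.2 µV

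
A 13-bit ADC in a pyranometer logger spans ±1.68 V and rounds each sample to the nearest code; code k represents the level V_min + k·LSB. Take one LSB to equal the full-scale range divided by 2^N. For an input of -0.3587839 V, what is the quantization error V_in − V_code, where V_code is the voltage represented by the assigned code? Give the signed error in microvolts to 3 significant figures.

Range = 1.68 − (-1.68) = 3.36 V. LSB = 3.36 V / 2^13 ≈ 410.2 µV.
(-0.3587839 − (-1.68)) / LSB = 1.3212161 × 8192/3.36 = 3221.2507. Nearest integer: k = 3221.
V_code = -1.68 + (3221/8192) × 3.36 = -0.3588867188 V.
Error = V_in − V_code = -0.3587839 − (-0.3588867188) = +103 µV.

+103 µV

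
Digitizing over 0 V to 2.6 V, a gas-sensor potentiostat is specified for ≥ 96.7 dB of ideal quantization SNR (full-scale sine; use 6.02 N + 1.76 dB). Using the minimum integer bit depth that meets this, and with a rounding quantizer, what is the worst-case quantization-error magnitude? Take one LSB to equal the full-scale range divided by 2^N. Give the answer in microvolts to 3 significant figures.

Range is 2.6 V.
6.02 N + 1.76 ≥ 96.7 gives N ≥ 15.771, so the minimum integer is 16.
LSB = 2.6 V ÷ 2^16 = 2.6/65536 V = 39.673 µV.
Max error for round-to-nearest is LSB/2 = 19.8 µV.

19.8 µV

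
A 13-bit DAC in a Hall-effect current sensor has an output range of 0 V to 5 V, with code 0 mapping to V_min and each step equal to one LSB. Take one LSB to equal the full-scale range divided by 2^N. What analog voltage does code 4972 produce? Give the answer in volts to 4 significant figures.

V_FS = 5 V. LSB = 5 V / 2^13.
V_out = 0 + 4972 × (5/8192) V
      = 0 + 3.03467 = 3.03467 V.

3.035 V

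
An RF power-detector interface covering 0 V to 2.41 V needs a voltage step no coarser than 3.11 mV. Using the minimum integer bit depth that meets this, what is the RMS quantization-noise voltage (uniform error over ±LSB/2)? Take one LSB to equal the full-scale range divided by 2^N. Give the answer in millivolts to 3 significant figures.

0.679 mV

Span = 2.41 V.
Levels needed ≥ 2.41/3.11 mV = 774.9. 2^10 = 1024 suffices, so N_min = 10.
One LSB is 2.41 V / 1024 = 2.3535 mV.
σ_q = LSB/√12 = 2.3535 mV/3.4641 = 0.679 mV.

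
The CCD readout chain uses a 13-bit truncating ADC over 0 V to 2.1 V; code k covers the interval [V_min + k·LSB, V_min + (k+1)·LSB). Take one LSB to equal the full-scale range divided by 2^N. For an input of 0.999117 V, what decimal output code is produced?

3897

Span = 2.1 V. LSB = 2.1 V / 2^13 ≈ 256.3 µV.
(V_in − V_min) × 2^13/range = (0.999117 − (0)) × 8192/2.1 = 3897.508.
Floor → code = 3897.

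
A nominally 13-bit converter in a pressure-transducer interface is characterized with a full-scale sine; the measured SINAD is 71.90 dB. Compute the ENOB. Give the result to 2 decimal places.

ENOB = (SINAD − 1.76) / 6.02 = (71.90 − 1.76) / 6.02 = 70.14 / 6.02 = 11.6512.

11.65 bits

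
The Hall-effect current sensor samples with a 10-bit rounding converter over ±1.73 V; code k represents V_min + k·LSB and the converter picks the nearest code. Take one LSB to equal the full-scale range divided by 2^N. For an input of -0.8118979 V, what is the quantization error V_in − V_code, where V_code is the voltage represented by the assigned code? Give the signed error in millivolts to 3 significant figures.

Full-scale range = 1.73 V − (-1.73 V) = 3.46 V. LSB = 3.46 V / 2^10 ≈ 3.379 mV.
Position in LSBs: (-0.8118979 − (-1.73)) × 1024/3.46 = 271.7158; rounding gives k = 272.
Reconstructed level: -1.73 + 272 × 3.46/1024 V = -0.8109375000 V.
Error = V_in − V_code = -0.8118979 − (-0.8109375000) = −0.960 mV.

−0.960 mV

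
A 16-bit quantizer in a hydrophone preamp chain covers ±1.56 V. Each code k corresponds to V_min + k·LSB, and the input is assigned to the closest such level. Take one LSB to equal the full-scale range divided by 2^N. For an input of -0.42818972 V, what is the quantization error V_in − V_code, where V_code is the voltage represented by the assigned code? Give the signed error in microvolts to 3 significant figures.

Span: 1.56 V − (-1.56 V) = 3.12 V. LSB = 3.12 V / 2^16 ≈ 47.61 µV.
(V_in − V_min)/LSB = (-0.42818972 − (-1.56)) × 65536/3.12 = 23773.8200 → nearest code k = 23774.
Reconstructed level: -1.56 + 23774 × 3.12/65536 V = -0.42818115234 V.
e = -0.42818972 − (-0.42818115234) = −8.57 µV.

−8.57 µV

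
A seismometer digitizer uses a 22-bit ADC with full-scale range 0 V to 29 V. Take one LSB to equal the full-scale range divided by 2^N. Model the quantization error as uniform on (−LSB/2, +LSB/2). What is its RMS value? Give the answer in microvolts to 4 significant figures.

Span = 29 V.
One LSB is 29 V / 4194304 = 6.91414 µV.
RMS of a uniform error over width LSB is LSB/√12 = 1.996 µV.

1.996 µV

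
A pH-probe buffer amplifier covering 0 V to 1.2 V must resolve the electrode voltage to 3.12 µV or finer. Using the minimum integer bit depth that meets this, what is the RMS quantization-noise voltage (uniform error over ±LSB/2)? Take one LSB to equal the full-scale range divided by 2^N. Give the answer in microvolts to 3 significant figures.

Full-scale range = 1.2 V.
Need 2^N ≥ 1.2 V / 3.12 µV = 384600 → N_min = 19.
One LSB is 1.2 V / 524288 = 2.2888 µV.
RMS noise = LSB/√12 = 0.661 µV.

0.661 µV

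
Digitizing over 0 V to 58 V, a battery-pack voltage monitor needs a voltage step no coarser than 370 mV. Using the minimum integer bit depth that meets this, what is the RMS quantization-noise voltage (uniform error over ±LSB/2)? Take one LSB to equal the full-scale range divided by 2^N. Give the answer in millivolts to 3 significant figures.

65.4 mV

V_FS = 58 V.
58 V / 370 mV = 156.8. Since 2^7 = 128 and 2^8 = 256, N = 8.
Step size = 58/256 V = 226.56 mV.
σ_q = LSB/√12 = 226.56 mV/3.4641 = 65.4 mV.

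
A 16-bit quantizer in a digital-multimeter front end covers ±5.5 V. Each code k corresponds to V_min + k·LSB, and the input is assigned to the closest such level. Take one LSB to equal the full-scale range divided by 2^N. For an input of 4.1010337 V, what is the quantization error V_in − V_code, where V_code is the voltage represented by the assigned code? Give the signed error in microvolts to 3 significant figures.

The full-scale span is 5.5 − (-5.5) = 11 V. LSB = 11 V / 2^16 ≈ 167.8 µV.
Position in LSBs: (4.1010337 − (-5.5)) × 65536/11 = 57201.2131; rounding gives k = 57201.
Reconstructed level: -5.5 + 57201 × 11/65536 V = 4.1009979248 V.
Error = V_in − V_code = 4.1010337 − (4.1009979248) = +35.8 µV.

+35.8 µV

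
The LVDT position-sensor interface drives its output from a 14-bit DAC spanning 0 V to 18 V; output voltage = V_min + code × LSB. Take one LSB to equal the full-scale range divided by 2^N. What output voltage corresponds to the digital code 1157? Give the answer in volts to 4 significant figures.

1.271 V

Full-scale range = 18 V. LSB = 18 V / 2^14.
Output = V_min + (1157/16384) × range = 0 + 0.0706177 × 18 V
      = 0 V + 1.27112 V = 1.27112 V.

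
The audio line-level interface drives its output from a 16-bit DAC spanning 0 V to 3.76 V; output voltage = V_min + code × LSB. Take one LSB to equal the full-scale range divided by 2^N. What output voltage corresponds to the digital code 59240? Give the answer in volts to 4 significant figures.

3.399 V

Span = 3.76 V. LSB = 3.76 V / 2^16.
V_out = 0 + 59240 × (3.76/65536) V
      = 0 + 3.39878 = 3.39878 V.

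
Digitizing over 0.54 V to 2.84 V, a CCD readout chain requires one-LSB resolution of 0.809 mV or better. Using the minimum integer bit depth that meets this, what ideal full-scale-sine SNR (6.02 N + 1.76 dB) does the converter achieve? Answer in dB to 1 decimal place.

74.0 dB

Full-scale range = 2.84 V − (0.54 V) = 2.3 V.
Required number of levels: 2.3/0.809 mV = 2843.0; smallest N with 2^N ≥ that is 12.
6.02(12) + 1.76 = 74.00 dB.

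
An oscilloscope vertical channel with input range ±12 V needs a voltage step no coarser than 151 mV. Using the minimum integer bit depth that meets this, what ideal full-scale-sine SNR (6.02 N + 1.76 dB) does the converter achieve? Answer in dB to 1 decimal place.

Span: 12 V − (-12 V) = 24 V.
Required number of levels: 24/151 mV = 158.94; smallest N with 2^N ≥ that is 8.
Ideal SNR at N = 8: 6.02·8 + 1.76 = 49.9 dB.

49.9 dB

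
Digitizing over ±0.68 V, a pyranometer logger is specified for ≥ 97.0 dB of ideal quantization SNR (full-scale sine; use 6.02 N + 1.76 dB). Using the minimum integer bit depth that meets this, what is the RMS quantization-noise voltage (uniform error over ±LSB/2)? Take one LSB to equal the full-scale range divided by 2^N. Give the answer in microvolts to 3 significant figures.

5.99 µV

Full-scale range = 0.68 V − (-0.68 V) = 1.36 V.
Solving 6.02 N ≥ 97.0 − 1.76: N ≥ 15.821. Round up → N = 16.
One LSB is 1.36 V / 65536 = 20.752 µV.
σ_q = LSB/√12 = 20.752 µV/3.4641 = 5.99 µV.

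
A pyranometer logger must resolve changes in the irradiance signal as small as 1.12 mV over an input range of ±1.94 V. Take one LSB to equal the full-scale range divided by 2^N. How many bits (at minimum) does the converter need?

Range = 1.94 − (-1.94) = 3.88 V.
Required number of levels: 3.88/1.12 mV = 3464.3; smallest N with 2^N ≥ that is 12.

12 bits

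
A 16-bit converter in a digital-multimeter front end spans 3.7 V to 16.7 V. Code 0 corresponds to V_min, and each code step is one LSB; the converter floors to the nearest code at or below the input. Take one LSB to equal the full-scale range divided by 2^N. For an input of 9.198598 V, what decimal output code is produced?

27719

Range = 16.7 − (3.7) = 13 V. LSB = 13 V / 2^16 ≈ 198.4 µV.
V_in − V_min = 9.198598 − (3.7) = 5.498598 V.
Divide by LSB: 5.498598 × 65536/13 = 27719.7014.
Truncating gives code 27719.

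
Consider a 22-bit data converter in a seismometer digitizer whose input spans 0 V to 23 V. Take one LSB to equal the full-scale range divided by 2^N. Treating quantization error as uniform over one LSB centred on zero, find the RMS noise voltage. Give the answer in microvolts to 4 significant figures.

V_FS = 23 V.
Step size = 23/4194304 V = 5.48363 µV.
RMS of a uniform error over width LSB is LSB/√12 = 1.583 µV.

1.583 µV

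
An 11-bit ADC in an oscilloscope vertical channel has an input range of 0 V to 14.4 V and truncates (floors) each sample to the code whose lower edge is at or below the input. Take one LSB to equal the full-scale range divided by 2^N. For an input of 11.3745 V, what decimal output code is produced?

1617

Span = 14.4 V. LSB = 14.4 V / 2^11 ≈ 7.031 mV.
V_in − V_min = 11.3745 − (0) = 11.3745 V.
Divide by LSB: 11.3745 × 2048/14.4 = 1617.7067.
Truncating gives code 1617.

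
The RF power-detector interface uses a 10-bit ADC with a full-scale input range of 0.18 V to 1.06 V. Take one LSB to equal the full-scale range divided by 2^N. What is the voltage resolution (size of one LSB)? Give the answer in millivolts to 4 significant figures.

0.8594 mV

Full-scale range = 1.06 V − (0.18 V) = 0.88 V.
There are 2^10 = 1024 steps.
Step size = 0.88/1024 V = 0.8594 mV.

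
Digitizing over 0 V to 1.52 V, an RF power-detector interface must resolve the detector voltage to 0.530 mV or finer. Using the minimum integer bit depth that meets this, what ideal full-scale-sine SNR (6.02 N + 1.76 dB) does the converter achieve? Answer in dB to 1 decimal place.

74.0 dB

Full-scale range = 1.52 V.
Required number of levels: 1.52/0.530 mV = 2867.9; smallest N with 2^N ≥ that is 12.
SNR = 6.02 × 12 + 1.76 = 74.00 dB.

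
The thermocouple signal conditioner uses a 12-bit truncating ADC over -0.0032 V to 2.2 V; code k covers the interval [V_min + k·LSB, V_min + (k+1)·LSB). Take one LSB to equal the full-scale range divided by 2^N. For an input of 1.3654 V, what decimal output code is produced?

Full-scale range = 2.2 V − (-0.0032 V) = 2.2032 V. LSB = 2.2032 V / 2^12 ≈ 0.5379 mV.
code = ⌊(V_in − V_min)/LSB⌋ = ⌊(V_in − V_min) × 2^12 / range⌋
     = ⌊(1.3654 − (-0.0032)) × 4096 / 2.2032⌋ = ⌊1.3686 × 4096/2.2032⌋
     = ⌊2544.383⌋ = 2544.

2544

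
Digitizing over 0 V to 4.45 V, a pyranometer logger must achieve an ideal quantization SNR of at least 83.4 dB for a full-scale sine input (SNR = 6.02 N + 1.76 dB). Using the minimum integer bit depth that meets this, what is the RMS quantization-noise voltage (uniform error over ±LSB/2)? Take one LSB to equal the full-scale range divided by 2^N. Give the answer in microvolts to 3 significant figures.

Range is 4.45 V.
N ≥ (83.4 − 1.76)/6.02 = 13.561 → N_min = 14.
One LSB is 4.45 V / 16384 = 271.61 µV.
RMS noise = LSB/√12 = 78.4 µV.

78.4 µV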